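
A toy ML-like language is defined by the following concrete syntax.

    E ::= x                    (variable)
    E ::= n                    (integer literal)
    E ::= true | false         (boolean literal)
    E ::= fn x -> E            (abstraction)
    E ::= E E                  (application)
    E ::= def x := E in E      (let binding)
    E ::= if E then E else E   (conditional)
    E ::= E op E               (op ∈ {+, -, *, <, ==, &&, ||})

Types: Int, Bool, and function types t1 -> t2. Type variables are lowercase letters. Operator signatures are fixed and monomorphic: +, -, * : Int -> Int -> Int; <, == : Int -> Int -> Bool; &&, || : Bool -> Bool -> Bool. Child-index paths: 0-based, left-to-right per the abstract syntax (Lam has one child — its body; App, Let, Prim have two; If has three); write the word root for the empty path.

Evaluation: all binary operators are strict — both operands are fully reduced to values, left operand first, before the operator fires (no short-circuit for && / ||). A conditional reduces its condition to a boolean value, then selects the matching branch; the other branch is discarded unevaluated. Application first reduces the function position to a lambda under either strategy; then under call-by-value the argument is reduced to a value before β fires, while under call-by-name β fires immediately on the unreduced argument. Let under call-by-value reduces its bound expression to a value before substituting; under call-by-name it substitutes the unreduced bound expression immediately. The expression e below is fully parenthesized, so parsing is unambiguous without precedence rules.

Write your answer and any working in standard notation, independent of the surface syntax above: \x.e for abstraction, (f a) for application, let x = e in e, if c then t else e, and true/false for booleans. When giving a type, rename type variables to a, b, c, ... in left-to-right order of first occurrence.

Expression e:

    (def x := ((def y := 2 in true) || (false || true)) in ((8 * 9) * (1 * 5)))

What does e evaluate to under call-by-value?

Answer: 360

Derivation:
step 0: (let x = ((let y = 2 in true) || (false || true)) in ((8 * 9) * (1 * 5)))
step 1: [let@0.0] (let x = (true || (false || true)) in ((8 * 9) * (1 * 5)))
step 2: [delta@0.1] (let x = (true || true) in ((8 * 9) * (1 * 5)))
step 3: [delta@0] (let x = true in ((8 * 9) * (1 * 5)))
step 4: [let@root] ((8 * 9) * (1 * 5))
step 5: [delta@0] (72 * (1 * 5))
step 6: [delta@1] (72 * 5)
step 7: [delta@root] 360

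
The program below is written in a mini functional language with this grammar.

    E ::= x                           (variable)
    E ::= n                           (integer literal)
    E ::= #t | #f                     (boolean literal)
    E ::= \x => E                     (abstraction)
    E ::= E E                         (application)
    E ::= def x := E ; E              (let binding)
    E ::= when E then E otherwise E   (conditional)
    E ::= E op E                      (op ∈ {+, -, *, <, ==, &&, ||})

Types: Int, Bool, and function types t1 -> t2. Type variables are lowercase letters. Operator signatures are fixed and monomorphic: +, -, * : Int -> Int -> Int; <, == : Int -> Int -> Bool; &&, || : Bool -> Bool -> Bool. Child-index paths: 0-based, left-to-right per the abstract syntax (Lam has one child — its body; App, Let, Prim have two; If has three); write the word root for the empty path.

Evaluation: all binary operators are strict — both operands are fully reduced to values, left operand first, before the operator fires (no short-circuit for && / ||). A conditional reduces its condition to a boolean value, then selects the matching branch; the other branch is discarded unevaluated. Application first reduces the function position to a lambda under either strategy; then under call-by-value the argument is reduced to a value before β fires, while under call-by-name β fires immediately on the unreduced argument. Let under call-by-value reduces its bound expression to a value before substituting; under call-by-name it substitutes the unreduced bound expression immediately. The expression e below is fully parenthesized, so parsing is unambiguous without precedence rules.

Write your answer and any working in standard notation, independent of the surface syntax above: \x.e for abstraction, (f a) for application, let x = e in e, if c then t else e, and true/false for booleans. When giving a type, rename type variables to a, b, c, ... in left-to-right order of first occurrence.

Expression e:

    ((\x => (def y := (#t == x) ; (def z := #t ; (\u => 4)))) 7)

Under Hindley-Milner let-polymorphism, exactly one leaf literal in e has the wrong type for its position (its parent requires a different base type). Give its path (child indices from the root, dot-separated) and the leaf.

Answer: 0.0.0.0 : true

Derivation:
  unify Bool ~ Int
  FAIL: mismatch Bool ~ Int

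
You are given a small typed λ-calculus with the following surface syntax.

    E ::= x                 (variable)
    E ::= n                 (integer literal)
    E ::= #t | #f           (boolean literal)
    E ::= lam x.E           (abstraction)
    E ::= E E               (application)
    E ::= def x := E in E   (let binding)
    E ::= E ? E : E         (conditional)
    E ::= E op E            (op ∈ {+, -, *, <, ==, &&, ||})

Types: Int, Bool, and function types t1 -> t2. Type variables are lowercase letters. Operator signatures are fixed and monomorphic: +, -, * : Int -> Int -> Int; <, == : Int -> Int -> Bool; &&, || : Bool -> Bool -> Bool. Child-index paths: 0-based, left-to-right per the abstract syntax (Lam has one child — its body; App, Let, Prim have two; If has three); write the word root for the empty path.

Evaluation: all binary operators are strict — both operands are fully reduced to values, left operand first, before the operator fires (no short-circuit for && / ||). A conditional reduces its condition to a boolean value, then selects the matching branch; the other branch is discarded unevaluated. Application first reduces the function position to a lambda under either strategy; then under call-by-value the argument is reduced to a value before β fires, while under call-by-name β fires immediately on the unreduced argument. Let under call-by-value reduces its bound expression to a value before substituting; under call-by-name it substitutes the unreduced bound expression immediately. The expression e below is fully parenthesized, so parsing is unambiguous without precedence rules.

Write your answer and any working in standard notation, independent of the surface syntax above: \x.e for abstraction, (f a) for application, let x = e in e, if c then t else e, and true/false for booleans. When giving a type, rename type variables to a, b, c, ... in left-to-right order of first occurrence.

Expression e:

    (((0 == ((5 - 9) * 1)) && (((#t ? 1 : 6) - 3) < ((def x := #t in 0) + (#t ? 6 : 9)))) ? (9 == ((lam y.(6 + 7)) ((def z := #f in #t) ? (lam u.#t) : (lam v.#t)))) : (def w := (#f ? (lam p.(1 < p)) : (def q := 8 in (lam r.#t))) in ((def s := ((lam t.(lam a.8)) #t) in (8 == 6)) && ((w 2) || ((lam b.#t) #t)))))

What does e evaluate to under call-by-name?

Trace:
step 0: (if ((0 == ((5 - 9) * 1)) && (((if true then 1 else 6) - 3) < ((let x = true in 0) + (if true then 6 else 9)))) then (9 == ((\y.(6 + 7)) (if (let z = false in true) then (\u.true) else (\v.true)))) else (let w = (if false then (\p.(1 < p)) else (let q = 8 in (\r.true))) in ((let s = ((\t.(\a.8)) true) in (8 == 6)) && ((w 2) || ((\b.true) true)))))
step 1: [delta@0.0.1.0] (if ((0 == (-4 * 1)) && (((if true then 1 else 6) - 3) < ((let x = true in 0) + (if true then 6 else 9)))) then (9 == ((\y.(6 + 7)) (if (let z = false in true) then (\u.true) else (\v.true)))) else (let w = (if false then (\p.(1 < p)) else (let q = 8 in (\r.true))) in ((let s = ((\t.(\a.8)) true) in (8 == 6)) && ((w 2) || ((\b.true) true)))))
step 2: [delta@0.0.1] (if ((0 == -4) && (((if true then 1 else 6) - 3) < ((let x = true in 0) + (if true then 6 else 9)))) then (9 == ((\y.(6 + 7)) (if (let z = false in true) then (\u.true) else (\v.true)))) else (let w = (if false then (\p.(1 < p)) else (let q = 8 in (\r.true))) in ((let s = ((\t.(\a.8)) true) in (8 == 6)) && ((w 2) || ((\b.true) true)))))
step 3: [delta@0.0] (if (false && (((if true then 1 else 6) - 3) < ((let x = true in 0) + (if true then 6 else 9)))) then (9 == ((\y.(6 + 7)) (if (let z = false in true) then (\u.true) else (\v.true)))) else (let w = (if false then (\p.(1 < p)) else (let q = 8 in (\r.true))) in ((let s = ((\t.(\a.8)) true) in (8 == 6)) && ((w 2) || ((\b.true) true)))))
step 4: [if@0.1.0.0] (if (false && ((1 - 3) < ((let x = true in 0) + (if true then 6 else 9)))) then (9 == ((\y.(6 + 7)) (if (let z = false in true) then (\u.true) else (\v.true)))) else (let w = (if false then (\p.(1 < p)) else (let q = 8 in (\r.true))) in ((let s = ((\t.(\a.8)) true) in (8 == 6)) && ((w 2) || ((\b.true) true)))))
step 5: [delta@0.1.0] (if (false && (-2 < ((let x = true in 0) + (if true then 6 else 9)))) then (9 == ((\y.(6 + 7)) (if (let z = false in true) then (\u.true) else (\v.true)))) else (let w = (if false then (\p.(1 < p)) else (let q = 8 in (\r.true))) in ((let s = ((\t.(\a.8)) true) in (8 == 6)) && ((w 2) || ((\b.true) true)))))
step 6: [let@0.1.1.0] (if (false && (-2 < (0 + (if true then 6 else 9)))) then (9 == ((\y.(6 + 7)) (if (let z = false in true) then (\u.true) else (\v.true)))) else (let w = (if false then (\p.(1 < p)) else (let q = 8 in (\r.true))) in ((let s = ((\t.(\a.8)) true) in (8 == 6)) && ((w 2) || ((\b.true) true)))))
step 7: [if@0.1.1.1] (if (false && (-2 < (0 + 6))) then (9 == ((\y.(6 + 7)) (if (let z = false in true) then (\u.true) else (\v.true)))) else (let w = (if false then (\p.(1 < p)) else (let q = 8 in (\r.true))) in ((let s = ((\t.(\a.8)) true) in (8 == 6)) && ((w 2) || ((\b.true) true)))))
step 8: [delta@0.1.1] (if (false && (-2 < 6)) then (9 == ((\y.(6 + 7)) (if (let z = false in true) then (\u.true) else (\v.true)))) else (let w = (if false then (\p.(1 < p)) else (let q = 8 in (\r.true))) in ((let s = ((\t.(\a.8)) true) in (8 == 6)) && ((w 2) || ((\b.true) true)))))
step 9: [delta@0.1] (if (false && true) then (9 == ((\y.(6 + 7)) (if (let z = false in true) then (\u.true) else (\v.true)))) else (let w = (if false then (\p.(1 < p)) else (let q = 8 in (\r.true))) in ((let s = ((\t.(\a.8)) true) in (8 == 6)) && ((w 2) || ((\b.true) true)))))
step 10: [delta@0] (if false then (9 == ((\y.(6 + 7)) (if (let z = false in true) then (\u.true) else (\v.true)))) else (let w = (if false then (\p.(1 < p)) else (let q = 8 in (\r.true))) in ((let s = ((\t.(\a.8)) true) in (8 == 6)) && ((w 2) || ((\b.true) true)))))
step 11: [if@root] (let w = (if false then (\p.(1 < p)) else (let q = 8 in (\r.true))) in ((let s = ((\t.(\a.8)) true) in (8 == 6)) && ((w 2) || ((\b.true) true))))
step 12: [let@root] ((let s = ((\t.(\a.8)) true) in (8 == 6)) && (((if false then (\p.(1 < p)) else (let q = 8 in (\r.true))) 2) || ((\b.true) true)))
step 13: [let@0] ((8 == 6) && (((if false then (\p.(1 < p)) else (let q = 8 in (\r.true))) 2) || ((\b.true) true)))
step 14: [delta@0] (false && (((if false then (\p.(1 < p)) else (let q = 8 in (\r.true))) 2) || ((\b.true) true)))
step 15: [if@1.0.0] (false && (((let q = 8 in (\r.true)) 2) || ((\b.true) true)))
step 16: [let@1.0.0] (false && (((\r.true) 2) || ((\b.true) true)))
step 17: [beta@1.0] (false && (true || ((\b.true) true)))
step 18: [beta@1.1] (false && (true || true))
step 19: [delta@1] (false && true)
step 20: [delta@root] false

Answer: false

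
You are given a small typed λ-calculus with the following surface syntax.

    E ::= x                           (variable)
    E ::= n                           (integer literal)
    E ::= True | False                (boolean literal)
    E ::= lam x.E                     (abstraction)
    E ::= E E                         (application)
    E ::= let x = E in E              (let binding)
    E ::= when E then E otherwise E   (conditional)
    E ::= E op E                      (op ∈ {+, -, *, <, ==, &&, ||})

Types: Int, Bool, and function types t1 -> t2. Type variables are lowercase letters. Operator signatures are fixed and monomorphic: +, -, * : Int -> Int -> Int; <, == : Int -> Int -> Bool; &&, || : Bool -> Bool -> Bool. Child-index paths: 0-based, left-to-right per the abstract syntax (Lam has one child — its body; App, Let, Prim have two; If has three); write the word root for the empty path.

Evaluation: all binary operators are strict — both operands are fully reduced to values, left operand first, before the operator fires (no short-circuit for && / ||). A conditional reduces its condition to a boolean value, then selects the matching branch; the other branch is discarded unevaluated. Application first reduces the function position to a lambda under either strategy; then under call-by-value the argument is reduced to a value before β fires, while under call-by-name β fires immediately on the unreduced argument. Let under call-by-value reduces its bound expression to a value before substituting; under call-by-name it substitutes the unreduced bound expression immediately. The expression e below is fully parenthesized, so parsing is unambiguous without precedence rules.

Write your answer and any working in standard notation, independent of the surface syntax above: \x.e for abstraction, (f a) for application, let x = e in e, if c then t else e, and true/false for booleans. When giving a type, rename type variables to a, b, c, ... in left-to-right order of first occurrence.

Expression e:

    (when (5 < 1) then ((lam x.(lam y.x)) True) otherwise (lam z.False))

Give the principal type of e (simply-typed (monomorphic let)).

Answer: a -> Bool

Working:
  unify Int ~ Int
  unify Int ~ Int
  unify Bool ~ Bool
x : a
\y._ : b -> a
\x._ : a -> b -> a
  unify a -> b -> a ~ Bool -> c
  unify a ~ Bool
  unify b -> Bool ~ c
_ _ : b -> Bool
\z._ : d -> Bool
  unify b -> Bool ~ d -> Bool
  unify b ~ d
  unify Bool ~ Bool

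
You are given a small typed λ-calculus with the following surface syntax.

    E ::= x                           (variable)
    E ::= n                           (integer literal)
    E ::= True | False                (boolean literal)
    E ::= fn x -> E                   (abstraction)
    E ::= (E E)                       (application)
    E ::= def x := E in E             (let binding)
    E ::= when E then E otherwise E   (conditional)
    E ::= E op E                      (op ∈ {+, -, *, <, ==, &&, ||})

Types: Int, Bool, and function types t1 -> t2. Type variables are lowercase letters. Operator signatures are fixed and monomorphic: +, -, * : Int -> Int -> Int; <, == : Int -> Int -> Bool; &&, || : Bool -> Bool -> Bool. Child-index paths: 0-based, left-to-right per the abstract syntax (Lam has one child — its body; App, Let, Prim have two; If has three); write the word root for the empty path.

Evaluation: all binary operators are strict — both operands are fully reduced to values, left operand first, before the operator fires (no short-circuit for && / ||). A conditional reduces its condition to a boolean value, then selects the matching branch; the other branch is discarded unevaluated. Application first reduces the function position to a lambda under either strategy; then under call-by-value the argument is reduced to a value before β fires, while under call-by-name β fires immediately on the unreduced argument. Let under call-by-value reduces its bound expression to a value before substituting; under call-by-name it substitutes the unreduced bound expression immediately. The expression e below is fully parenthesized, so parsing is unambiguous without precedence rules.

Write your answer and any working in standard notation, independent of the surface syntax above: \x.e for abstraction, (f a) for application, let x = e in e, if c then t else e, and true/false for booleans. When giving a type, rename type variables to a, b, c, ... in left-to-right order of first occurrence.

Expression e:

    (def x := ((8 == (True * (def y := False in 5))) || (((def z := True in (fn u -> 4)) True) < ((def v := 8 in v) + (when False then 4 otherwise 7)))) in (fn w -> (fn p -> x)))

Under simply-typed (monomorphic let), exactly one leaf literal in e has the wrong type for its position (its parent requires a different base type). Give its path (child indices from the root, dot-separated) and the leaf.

Trace:
  unify Int ~ Int
  unify Bool ~ Int
  FAIL: mismatch Bool ~ Int

Answer: 0.0.1.0 : true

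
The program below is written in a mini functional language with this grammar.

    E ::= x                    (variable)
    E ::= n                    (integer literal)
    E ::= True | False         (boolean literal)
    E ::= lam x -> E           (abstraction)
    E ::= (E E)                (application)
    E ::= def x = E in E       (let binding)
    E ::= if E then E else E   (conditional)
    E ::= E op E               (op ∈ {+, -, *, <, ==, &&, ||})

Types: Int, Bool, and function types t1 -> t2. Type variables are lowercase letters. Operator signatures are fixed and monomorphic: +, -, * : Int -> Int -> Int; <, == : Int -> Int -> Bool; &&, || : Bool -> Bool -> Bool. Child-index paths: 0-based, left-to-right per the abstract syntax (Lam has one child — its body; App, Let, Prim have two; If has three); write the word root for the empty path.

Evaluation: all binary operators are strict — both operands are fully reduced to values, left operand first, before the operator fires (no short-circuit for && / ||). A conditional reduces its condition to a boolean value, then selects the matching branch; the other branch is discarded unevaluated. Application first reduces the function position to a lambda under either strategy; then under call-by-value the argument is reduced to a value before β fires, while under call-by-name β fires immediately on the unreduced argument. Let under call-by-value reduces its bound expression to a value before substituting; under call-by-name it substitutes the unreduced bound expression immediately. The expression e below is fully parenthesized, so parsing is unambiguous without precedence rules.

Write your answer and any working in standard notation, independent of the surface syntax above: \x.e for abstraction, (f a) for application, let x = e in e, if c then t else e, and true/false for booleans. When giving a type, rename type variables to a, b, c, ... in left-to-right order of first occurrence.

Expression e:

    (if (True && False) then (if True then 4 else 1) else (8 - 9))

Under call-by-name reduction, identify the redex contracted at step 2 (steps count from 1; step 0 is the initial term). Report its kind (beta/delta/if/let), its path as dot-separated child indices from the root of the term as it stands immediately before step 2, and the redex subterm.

Answer: if at root : (if false then (if true then 4 else 1) else (8 - 9))

Working:
step 0: (if (true && false) then (if true then 4 else 1) else (8 - 9))
step 1: [delta@0] (if false then (if true then 4 else 1) else (8 - 9))
step 2: [if@root] (8 - 9)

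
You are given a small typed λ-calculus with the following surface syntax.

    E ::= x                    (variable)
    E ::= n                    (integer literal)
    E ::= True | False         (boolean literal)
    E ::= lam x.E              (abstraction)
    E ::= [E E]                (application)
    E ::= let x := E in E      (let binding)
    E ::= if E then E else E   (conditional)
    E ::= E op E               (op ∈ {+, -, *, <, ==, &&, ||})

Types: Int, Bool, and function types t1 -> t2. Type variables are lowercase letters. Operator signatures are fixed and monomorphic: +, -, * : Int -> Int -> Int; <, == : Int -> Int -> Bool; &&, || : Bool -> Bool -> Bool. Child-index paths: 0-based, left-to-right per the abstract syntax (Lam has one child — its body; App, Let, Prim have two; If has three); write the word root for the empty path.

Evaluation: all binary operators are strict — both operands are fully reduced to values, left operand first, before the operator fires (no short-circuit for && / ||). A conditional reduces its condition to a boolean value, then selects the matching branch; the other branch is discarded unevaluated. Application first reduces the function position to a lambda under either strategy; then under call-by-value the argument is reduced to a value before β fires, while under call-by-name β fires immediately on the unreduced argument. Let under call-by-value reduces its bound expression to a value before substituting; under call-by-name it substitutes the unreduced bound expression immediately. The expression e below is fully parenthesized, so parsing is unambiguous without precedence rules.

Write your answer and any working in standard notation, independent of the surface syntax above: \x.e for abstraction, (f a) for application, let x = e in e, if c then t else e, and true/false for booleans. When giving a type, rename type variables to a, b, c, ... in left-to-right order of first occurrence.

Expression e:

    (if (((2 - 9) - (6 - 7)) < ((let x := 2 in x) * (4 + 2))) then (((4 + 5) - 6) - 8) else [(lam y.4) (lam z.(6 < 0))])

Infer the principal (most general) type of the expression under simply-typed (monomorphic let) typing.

Working:
  unify Int ~ Int
  unify Int ~ Int
  unify Int ~ Int
  unify Int ~ Int
  unify Int ~ Int
  unify Int ~ Int
  unify Int ~ Int
let x : Int
x : Int
  unify Int ~ Int
  unify Int ~ Int
  unify Int ~ Int
  unify Int ~ Int
  unify Int ~ Int
  unify Bool ~ Bool
  unify Int ~ Int
  unify Int ~ Int
  unify Int ~ Int
  unify Int ~ Int
  unify Int ~ Int
  unify Int ~ Int
\y._ : a -> Int
  unify Int ~ Int
  unify Int ~ Int
\z._ : b -> Bool
  unify a -> Int ~ (b -> Bool) -> c
  unify a ~ b -> Bool
  unify Int ~ c
_ _ : Int
  unify Int ~ Int

Answer: Int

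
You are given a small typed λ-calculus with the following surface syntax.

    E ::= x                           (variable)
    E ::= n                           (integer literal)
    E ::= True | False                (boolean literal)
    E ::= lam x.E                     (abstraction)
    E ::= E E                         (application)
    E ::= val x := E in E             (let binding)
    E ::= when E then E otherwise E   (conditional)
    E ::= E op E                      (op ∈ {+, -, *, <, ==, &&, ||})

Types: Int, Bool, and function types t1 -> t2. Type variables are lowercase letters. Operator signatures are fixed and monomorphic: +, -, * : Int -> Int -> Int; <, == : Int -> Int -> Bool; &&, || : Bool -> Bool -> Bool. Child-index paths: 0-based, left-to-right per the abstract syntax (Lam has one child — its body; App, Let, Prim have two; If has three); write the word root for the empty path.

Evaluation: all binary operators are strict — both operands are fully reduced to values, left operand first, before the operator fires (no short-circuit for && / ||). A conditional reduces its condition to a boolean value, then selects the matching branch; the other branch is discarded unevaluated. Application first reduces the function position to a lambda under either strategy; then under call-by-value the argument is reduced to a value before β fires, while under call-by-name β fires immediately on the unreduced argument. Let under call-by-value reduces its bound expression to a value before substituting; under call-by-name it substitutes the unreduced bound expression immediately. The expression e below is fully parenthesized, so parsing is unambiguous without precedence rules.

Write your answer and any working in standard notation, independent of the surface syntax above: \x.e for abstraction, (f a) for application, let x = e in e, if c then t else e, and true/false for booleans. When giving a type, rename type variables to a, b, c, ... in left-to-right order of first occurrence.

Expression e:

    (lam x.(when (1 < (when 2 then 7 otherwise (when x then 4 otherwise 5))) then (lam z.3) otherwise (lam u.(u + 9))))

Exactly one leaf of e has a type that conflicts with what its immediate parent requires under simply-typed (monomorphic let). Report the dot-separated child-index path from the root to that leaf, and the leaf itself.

Answer: 0.0.1.0 : 2

Derivation:
  unify Int ~ Int
  unify Int ~ Bool
  FAIL: mismatch Int ~ Bool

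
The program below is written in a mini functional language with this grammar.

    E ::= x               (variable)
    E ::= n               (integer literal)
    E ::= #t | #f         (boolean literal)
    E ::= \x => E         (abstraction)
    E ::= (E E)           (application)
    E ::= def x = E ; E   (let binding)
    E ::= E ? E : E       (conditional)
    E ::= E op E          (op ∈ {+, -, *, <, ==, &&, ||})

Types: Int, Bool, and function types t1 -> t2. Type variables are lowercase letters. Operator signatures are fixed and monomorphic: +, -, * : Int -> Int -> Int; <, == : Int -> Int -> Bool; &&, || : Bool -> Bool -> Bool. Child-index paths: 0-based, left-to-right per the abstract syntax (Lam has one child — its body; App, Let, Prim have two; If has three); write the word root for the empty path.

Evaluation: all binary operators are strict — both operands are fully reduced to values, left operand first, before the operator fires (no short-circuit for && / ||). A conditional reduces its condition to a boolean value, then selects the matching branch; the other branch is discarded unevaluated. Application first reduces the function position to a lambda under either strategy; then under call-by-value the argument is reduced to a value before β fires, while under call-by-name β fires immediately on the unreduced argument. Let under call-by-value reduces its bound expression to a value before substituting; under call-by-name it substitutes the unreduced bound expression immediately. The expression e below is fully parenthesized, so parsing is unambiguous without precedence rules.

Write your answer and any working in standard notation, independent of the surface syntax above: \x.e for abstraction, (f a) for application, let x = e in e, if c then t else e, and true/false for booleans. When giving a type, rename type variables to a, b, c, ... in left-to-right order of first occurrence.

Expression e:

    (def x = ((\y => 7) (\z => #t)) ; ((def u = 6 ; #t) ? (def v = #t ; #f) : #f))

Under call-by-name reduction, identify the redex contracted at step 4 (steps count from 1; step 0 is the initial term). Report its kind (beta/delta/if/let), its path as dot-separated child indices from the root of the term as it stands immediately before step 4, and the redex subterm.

Answer: let at root : (let v = true in false)

Derivation:
step 0: (let x = ((\y.7) (\z.true)) in (if (let u = 6 in true) then (let v = true in false) else false))
step 1: [let@root] (if (let u = 6 in true) then (let v = true in false) else false)
step 2: [let@0] (if true then (let v = true in false) else false)
step 3: [if@root] (let v = true in false)
step 4: [let@root] false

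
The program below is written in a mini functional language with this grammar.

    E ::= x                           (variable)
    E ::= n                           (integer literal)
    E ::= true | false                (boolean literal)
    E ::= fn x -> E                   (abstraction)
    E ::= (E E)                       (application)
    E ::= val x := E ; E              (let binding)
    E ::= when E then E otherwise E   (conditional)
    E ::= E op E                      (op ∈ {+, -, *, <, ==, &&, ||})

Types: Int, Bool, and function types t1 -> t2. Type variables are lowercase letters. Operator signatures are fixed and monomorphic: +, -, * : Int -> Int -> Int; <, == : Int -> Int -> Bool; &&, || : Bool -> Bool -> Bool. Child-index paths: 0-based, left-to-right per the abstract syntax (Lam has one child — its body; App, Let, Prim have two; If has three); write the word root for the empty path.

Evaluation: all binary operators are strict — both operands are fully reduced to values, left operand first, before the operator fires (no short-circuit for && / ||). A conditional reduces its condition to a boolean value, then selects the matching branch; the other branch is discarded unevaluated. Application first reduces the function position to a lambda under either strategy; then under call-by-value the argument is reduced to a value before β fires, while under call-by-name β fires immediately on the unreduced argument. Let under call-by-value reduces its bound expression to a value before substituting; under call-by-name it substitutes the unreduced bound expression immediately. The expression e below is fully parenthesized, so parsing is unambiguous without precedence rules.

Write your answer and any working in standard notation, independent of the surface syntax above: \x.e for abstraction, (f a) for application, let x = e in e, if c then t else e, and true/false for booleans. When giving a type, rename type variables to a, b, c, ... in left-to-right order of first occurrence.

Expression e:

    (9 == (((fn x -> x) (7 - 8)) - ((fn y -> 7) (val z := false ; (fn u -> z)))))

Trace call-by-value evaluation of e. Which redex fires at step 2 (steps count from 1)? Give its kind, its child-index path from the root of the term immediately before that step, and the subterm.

Working:
step 0: (9 == (((\x.x) (7 - 8)) - ((\y.7) (let z = false in (\u.z)))))
step 1: [delta@1.0.1] (9 == (((\x.x) -1) - ((\y.7) (let z = false in (\u.z)))))
step 2: [beta@1.0] (9 == (-1 - ((\y.7) (let z = false in (\u.z)))))

Answer: beta at 1.0 : ((\x.x) -1)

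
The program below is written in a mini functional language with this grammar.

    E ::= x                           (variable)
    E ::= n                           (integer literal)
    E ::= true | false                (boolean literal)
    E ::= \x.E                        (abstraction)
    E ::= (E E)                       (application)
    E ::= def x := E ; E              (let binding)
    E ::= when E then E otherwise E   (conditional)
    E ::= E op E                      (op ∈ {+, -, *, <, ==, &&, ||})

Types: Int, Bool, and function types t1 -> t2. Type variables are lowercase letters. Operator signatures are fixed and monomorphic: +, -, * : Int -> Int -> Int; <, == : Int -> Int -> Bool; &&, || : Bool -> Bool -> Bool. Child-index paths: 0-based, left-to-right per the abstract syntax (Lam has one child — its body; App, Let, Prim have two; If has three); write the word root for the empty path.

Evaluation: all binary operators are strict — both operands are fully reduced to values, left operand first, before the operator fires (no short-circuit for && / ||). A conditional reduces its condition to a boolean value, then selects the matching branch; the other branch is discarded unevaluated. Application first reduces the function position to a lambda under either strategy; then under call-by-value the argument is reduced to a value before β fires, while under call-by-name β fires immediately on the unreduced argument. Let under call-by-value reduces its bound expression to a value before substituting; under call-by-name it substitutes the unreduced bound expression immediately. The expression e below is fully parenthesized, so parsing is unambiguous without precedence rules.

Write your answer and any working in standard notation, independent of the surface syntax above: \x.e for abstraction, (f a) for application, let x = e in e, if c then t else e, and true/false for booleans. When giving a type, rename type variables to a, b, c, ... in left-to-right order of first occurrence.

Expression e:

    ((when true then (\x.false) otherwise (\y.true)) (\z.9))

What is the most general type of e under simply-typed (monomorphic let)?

Trace:
  unify Bool ~ Bool
\x._ : a -> Bool
\y._ : b -> Bool
  unify a -> Bool ~ b -> Bool
  unify a ~ b
  unify Bool ~ Bool
\z._ : c -> Int
  unify b -> Bool ~ (c -> Int) -> d
  unify b ~ c -> Int
  unify Bool ~ d
_ _ : Bool

Answer: Bool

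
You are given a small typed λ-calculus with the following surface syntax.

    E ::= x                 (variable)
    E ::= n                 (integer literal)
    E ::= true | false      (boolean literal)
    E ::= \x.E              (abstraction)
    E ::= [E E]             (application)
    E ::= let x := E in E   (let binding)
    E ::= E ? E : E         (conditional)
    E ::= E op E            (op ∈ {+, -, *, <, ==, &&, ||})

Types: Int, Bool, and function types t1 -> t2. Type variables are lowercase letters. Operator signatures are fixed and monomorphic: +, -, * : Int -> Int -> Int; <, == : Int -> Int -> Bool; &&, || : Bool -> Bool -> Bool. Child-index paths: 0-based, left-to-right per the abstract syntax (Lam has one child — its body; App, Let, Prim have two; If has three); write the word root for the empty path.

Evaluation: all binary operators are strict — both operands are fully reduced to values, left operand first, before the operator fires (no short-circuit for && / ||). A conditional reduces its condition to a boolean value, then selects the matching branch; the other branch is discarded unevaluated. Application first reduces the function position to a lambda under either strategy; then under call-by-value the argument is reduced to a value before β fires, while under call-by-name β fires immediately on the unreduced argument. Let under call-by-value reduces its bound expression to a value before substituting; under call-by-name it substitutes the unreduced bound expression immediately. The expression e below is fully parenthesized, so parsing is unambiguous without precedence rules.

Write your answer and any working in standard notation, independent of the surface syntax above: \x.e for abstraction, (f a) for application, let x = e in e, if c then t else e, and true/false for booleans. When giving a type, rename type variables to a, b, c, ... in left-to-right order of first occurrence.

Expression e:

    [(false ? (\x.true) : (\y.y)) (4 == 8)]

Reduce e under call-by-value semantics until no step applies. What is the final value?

Working:
step 0: ((if false then (\x.true) else (\y.y)) (4 == 8))
step 1: [if@0] ((\y.y) (4 == 8))
step 2: [delta@1] ((\y.y) false)
step 3: [beta@root] false

Answer: false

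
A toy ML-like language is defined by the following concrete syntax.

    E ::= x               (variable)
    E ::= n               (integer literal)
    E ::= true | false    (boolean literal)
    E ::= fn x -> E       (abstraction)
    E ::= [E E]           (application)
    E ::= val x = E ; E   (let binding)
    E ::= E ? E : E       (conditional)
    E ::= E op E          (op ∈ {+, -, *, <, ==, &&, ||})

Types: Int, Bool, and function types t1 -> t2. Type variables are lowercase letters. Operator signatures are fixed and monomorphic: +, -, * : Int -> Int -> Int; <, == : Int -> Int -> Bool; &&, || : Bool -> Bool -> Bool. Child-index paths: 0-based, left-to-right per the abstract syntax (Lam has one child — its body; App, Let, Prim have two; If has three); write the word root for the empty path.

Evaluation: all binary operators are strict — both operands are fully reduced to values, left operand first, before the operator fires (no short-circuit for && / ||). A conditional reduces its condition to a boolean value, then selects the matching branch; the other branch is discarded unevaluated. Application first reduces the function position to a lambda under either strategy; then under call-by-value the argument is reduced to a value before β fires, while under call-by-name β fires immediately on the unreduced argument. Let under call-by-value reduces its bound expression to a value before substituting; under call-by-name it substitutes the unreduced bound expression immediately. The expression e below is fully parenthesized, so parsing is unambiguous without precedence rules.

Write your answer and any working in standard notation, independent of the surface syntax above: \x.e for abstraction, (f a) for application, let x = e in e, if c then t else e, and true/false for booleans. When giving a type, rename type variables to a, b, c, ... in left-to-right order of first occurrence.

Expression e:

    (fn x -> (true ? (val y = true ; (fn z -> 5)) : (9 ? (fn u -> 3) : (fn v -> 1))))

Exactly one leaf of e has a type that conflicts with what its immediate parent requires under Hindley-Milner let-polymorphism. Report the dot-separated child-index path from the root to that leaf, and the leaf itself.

Working:
  unify Bool ~ Bool
let y : Bool
\z._ : b -> Int
  unify Int ~ Bool
  FAIL: mismatch Int ~ Bool

Answer: 0.2.0 : 9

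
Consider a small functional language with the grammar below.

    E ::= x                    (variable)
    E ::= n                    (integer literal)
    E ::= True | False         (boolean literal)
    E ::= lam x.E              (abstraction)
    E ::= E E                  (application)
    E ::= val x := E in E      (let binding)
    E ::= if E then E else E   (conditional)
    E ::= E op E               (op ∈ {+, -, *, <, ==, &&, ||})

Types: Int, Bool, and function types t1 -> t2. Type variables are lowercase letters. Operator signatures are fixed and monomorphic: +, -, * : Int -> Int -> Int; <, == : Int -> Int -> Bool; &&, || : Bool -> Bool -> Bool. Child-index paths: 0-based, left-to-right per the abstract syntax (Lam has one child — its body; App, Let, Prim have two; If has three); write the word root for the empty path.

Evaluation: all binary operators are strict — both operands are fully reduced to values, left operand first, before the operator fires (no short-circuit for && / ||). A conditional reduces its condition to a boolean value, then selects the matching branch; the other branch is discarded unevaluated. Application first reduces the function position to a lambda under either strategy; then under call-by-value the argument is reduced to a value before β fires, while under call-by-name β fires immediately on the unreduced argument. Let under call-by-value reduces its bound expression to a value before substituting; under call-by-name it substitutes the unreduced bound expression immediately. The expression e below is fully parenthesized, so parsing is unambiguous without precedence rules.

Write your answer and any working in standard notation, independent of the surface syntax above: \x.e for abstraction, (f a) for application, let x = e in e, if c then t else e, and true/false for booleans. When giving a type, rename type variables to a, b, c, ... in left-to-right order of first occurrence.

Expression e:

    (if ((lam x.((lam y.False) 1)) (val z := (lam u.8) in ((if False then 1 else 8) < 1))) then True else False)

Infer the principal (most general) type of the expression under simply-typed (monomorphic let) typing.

Answer: Bool

Trace:
\y._ : b -> Bool
  unify b -> Bool ~ Int -> c
  unify b ~ Int
  unify Bool ~ c
_ _ : Bool
\x._ : a -> Bool
\u._ : d -> Int
let z : d -> Int
  unify Bool ~ Bool
  unify Int ~ Int
  unify Int ~ Int
  unify Int ~ Int
  unify a -> Bool ~ Bool -> e
  unify a ~ Bool
  unify Bool ~ e
_ _ : Bool
  unify Bool ~ Bool
  unify Bool ~ Bool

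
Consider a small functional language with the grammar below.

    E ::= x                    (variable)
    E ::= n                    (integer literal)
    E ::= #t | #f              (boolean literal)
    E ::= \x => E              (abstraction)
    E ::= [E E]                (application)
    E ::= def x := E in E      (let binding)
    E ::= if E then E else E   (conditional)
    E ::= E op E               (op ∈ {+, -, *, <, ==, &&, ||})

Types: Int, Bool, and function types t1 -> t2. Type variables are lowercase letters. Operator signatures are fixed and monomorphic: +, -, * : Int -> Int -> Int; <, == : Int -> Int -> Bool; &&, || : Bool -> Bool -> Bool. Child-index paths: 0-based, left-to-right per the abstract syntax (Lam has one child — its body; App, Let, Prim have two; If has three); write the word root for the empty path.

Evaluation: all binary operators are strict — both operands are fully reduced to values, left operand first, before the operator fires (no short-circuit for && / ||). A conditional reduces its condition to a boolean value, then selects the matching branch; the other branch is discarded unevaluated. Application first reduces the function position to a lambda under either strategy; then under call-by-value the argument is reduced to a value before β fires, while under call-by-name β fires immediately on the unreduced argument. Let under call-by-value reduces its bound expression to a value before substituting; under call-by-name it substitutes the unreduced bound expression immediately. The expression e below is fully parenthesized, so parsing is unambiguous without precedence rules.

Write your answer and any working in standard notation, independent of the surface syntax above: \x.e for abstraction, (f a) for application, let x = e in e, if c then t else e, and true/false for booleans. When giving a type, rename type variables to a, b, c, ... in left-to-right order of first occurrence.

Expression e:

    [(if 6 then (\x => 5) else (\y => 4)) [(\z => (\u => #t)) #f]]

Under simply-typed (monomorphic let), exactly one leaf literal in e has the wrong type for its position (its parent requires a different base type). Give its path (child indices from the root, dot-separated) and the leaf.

Answer: 0.0 : 6

Derivation:
  unify Int ~ Bool
  FAIL: mismatch Int ~ Bool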